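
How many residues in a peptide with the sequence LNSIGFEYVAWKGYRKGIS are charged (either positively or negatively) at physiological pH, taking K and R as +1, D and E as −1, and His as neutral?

Charged side chains at pH ~7.4: K, R (positive); D, E (negative).
Matching residues: E7, K12, R15, K16.

4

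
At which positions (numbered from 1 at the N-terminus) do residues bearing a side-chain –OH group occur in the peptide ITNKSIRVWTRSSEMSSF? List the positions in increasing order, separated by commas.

2, 5, 10, 12, 13, 16, 17

The –OH-bearing residues are Ser, Thr (aliphatic alcohols), and Tyr (phenol).
Matching residues: T2, S5, T10, S12, S13, S16, S17.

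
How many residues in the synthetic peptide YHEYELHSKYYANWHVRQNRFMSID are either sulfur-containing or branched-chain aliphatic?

4

Sulfur-containing: C, M. Branched-chain aliphatic: I, L, V.
Sulfur-containing residues here: M22 (1).
Branched-chain aliphatic residues here: L6, V16, I24 (3).
The two groups share no amino acid, so total = 1 + 3 = 4.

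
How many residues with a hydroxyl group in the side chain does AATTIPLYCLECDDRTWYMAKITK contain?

6

The –OH-bearing residues are Ser, Thr (aliphatic alcohols), and Tyr (phenol).
Matching residues: T3, T4, Y8, T16, Y18, T23.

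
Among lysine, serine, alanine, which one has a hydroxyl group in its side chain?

S, T, and Y are the three residues with a side-chain hydroxyl.
Of the listed options, only serine belongs to this group.

serine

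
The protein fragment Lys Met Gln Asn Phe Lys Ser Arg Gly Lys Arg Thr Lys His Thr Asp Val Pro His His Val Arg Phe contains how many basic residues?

The basic amino acids are Lys (K), Arg (R), and His (H).
Matching residues: Lys1, Lys6, Arg8, Lys10, Arg11, Lys13, His14, His19, His20, Arg22.

10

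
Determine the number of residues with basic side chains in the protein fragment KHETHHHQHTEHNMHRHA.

10

Lysine (K), arginine (R), and histidine (H) have basic, nitrogen-containing side chains.
Matching residues: K1, H2, H5, H6, H7, H9, H12, H15, R16, H17.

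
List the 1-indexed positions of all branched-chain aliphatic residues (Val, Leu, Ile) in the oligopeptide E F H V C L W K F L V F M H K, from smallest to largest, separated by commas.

4, 6, 10, 11

Matching residues: V4, L6, L10, V11.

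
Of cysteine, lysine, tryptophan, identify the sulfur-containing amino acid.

Cysteine (C, thiol) and methionine (M, thioether) are the two sulfur-containing amino acids.
Of the listed options, only cysteine belongs to this group.

cysteine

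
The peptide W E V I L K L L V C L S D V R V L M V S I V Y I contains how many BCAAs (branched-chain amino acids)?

V, L, and I make up the branched-chain aliphatic group.
Matching residues: V3, I4, L5, L7, L8, V9, L11, V14, V16, L17, V19, I21, V22, I24.

14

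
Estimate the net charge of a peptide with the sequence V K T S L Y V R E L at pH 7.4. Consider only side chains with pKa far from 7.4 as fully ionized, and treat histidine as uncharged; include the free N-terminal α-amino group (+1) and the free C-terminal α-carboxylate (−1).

At pH ~7.4 the Lys and Arg side chains are protonated (+1), the Asp and Glu side chains are deprotonated (−1), and with His taken as neutral all other side chains carry no charge.
Positive (K, R): K2, R8 → +2.
Negative (D, E): E9 → −1.
The N-terminus (+1) and C-terminus (−1) cancel.
Net charge = (+2) + (−1) = +1.

+1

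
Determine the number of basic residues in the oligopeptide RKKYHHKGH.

The basic amino acids are Lys (K), Arg (R), and His (H).
Matching residues: R1, K2, K3, H5, H6, K7, H9.

7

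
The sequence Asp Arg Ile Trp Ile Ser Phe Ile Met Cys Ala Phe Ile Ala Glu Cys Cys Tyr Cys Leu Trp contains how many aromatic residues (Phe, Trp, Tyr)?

5

Matching residues: Trp4, Phe7, Phe12, Tyr18, Trp21.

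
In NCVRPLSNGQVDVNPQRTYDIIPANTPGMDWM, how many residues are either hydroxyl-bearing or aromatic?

Hydroxyl-bearing: S, T, Y. Aromatic: F, W, Y.
Hydroxyl-bearing residues here: S7, T18, Y19, T26 (4).
Aromatic residues here: Y19, W31 (2).
Y is in both groups, so the 1 Y residue must not be double-counted.
Total = 4 + 2 − 1 = 5.

5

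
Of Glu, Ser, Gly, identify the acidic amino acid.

Aspartate (D) and glutamate (E) have carboxylic-acid side chains and are the acidic amino acids.
Of the listed options, only Glu belongs to this group.

Glu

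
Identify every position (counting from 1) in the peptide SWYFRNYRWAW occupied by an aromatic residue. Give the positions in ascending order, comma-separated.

2, 3, 4, 7, 9, 11

Matching residues: W2, Y3, F4, Y7, W9, W11.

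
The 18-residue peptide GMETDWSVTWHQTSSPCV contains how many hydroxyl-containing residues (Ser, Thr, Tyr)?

Matching residues: T4, S7, T9, T13, S14, S15.

6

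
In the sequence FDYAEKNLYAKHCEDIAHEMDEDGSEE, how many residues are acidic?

10

The acidic residues are Asp (D) and Glu (E), whose side chains end in a carboxylate group.
Matching residues: D2, E5, E14, D15, E19, D21, E22, D23, E26, E27.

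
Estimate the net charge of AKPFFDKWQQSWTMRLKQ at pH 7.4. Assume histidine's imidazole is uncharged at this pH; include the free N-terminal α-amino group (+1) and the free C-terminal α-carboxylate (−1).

+3

Near pH 7.4, K and R contribute +1 each, D and E contribute −1 each, and every other side chain (His included, as stated) is uncharged.
Positive (K, R): K2, K7, R15, K17 → +4.
Negative (D, E): D6 → −1.
The N-terminus (+1) and C-terminus (−1) cancel.
Net charge = (+4) + (−1) = +3.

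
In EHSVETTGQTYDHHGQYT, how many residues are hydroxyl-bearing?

The –OH-bearing residues are Ser, Thr (aliphatic alcohols), and Tyr (phenol).
Matching residues: S3, T6, T7, T10, Y11, Y17, T18.

7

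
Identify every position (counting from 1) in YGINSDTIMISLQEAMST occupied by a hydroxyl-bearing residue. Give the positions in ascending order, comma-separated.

1, 5, 7, 11, 17, 18

Matching residues: Y1, S5, T7, S11, S17, T18.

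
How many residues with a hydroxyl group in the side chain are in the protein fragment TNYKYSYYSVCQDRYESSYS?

12

The –OH-bearing residues are Ser, Thr (aliphatic alcohols), and Tyr (phenol).
Matching residues: T1, Y3, Y5, S6, Y7, Y8, S9, Y15, S17, S18, Y19, S20.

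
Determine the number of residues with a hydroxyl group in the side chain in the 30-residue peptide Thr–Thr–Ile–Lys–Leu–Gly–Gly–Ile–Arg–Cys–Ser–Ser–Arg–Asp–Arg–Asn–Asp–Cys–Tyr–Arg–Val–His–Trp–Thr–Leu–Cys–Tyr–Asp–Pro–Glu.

7

Serine (S), threonine (T), and tyrosine (Y) each carry a hydroxyl group on the side chain.
Matching residues: Thr1, Thr2, Ser11, Ser12, Tyr19, Thr24, Tyr27.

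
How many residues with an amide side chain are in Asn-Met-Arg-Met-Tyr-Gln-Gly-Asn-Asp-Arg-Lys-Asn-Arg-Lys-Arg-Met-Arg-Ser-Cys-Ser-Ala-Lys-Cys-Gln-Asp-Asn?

The amide-side-chain residues are Asn (N) and Gln (Q).
Matching residues: Asn1, Gln6, Asn8, Asn12, Gln24, Asn26.

6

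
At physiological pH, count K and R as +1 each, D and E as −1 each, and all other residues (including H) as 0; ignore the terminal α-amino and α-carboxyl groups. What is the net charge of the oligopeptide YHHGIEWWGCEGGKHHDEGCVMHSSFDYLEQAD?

-6

Positive (K, R): K14 → +1.
Negative (D, E): E6, E11, D17, E18, D27, E30, D33 → −7.
Net charge = (+1) + (−7) = −6.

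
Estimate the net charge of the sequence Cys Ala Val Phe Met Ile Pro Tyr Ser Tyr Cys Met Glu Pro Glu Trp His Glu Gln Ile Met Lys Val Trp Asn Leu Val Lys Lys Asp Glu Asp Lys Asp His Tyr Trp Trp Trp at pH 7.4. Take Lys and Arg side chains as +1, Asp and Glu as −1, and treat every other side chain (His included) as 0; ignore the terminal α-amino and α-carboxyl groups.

Positive (K, R): Lys22, Lys28, Lys29, Lys33 → +4.
Negative (D, E): Glu13, Glu15, Glu18, Asp30, Glu31, Asp32, Asp34 → −7.
Net charge = (+4) + (−7) = −3.

-3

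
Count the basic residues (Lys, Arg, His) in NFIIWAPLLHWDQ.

Matching residues: H10.

1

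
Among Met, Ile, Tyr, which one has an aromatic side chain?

Tyr

The aromatic amino acids are Phe (F, benzyl), Trp (W, indole), and Tyr (Y, phenol).
Of the listed options, only Tyr belongs to this group.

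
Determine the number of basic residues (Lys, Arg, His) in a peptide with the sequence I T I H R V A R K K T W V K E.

6

Matching residues: H4, R5, R8, K9, K10, K14.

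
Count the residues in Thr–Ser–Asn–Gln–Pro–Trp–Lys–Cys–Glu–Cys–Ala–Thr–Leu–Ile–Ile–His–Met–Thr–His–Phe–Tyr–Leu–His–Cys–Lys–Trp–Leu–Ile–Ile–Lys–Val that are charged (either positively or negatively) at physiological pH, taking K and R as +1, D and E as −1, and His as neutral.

Charged side chains at pH ~7.4: K, R (positive); D, E (negative).
Matching residues: Lys7, Glu9, Lys25, Lys30.

4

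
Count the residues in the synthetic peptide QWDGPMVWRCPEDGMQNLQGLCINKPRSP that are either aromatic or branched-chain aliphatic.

6

Aromatic: F, W, Y. Branched-chain aliphatic: I, L, V.
Aromatic residues here: W2, W8 (2).
Branched-chain aliphatic residues here: V7, L18, L21, I23 (4).
The two groups share no amino acid, so total = 2 + 4 = 6.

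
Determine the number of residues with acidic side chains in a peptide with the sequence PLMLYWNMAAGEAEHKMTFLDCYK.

3

Aspartate (D) and glutamate (E) have carboxylic-acid side chains and are the acidic amino acids.
Matching residues: E12, E14, D21.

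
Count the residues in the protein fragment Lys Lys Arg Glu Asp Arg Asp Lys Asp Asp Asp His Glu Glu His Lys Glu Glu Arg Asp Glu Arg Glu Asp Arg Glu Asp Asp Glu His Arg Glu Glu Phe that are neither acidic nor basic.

1

Acidic: D, E. Basic: K, R, H. All other residues are neither.
Matching residues: Phe34.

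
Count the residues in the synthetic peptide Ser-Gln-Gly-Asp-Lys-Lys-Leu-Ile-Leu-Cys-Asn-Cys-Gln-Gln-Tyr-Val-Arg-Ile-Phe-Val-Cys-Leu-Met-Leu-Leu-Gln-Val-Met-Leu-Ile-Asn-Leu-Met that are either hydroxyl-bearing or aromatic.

3

Hydroxyl-bearing: S, T, Y. Aromatic: F, W, Y.
Hydroxyl-bearing residues here: Ser1, Tyr15 (2).
Aromatic residues here: Tyr15, Phe19 (2).
Y is in both groups, so the 1 Y residue must not be double-counted.
Total = 2 + 2 − 1 = 3.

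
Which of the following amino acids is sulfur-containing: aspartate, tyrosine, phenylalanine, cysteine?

cysteine

The sulfur-bearing residues are cysteine (–SH) and methionine (–S–CH₃).
Of the listed options, only cysteine belongs to this group.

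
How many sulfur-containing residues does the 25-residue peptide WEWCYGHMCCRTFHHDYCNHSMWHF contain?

6

Only Cys (C) and Met (M) have a sulfur atom in the side chain.
Matching residues: C4, M8, C9, C10, C18, M22.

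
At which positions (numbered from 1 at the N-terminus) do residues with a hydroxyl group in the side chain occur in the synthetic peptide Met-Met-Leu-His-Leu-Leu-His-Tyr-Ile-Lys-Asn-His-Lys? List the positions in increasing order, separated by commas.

8

S, T, and Y are the three residues with a side-chain hydroxyl.
Matching residues: Tyr8.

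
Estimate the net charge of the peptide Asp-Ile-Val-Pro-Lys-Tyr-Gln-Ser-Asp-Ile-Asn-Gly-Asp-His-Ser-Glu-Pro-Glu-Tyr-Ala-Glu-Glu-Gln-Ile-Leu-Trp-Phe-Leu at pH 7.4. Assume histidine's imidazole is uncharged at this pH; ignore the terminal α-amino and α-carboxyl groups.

At pH ~7.4 the Lys and Arg side chains are protonated (+1), the Asp and Glu side chains are deprotonated (−1), and with His taken as neutral all other side chains carry no charge.
Positive (K, R): Lys5 → +1.
Negative (D, E): Asp1, Asp9, Asp13, Glu16, Glu18, Glu21, Glu22 → −7.
Net charge = (+1) + (−7) = −6.

-6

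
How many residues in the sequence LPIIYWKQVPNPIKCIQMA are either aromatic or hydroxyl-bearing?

2

Aromatic: F, W, Y. Hydroxyl-bearing: S, T, Y.
Aromatic residues here: Y5, W6 (2).
Hydroxyl-bearing residues here: Y5 (1).
Y is in both groups, so the 1 Y residue must not be double-counted.
Total = 2 + 1 − 1 = 2.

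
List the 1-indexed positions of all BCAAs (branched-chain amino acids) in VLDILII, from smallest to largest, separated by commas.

1, 2, 4, 5, 6, 7

Valine (V), leucine (L), and isoleucine (I) are the branched-chain amino acids.
Matching residues: V1, L2, I4, L5, I6, I7.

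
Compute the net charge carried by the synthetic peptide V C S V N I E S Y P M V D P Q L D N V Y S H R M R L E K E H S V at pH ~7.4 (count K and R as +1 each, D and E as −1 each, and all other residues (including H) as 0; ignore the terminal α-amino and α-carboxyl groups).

-2

Positive (K, R): R23, R25, K28 → +3.
Negative (D, E): E7, D13, D17, E27, E29 → −5.
Net charge = (+3) + (−5) = −2.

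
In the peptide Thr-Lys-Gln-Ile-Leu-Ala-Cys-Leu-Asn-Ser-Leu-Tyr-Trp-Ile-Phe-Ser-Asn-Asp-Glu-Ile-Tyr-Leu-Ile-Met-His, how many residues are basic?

K, R, and H are the three residues with basic side chains (ε-amine, guanidinium, and imidazole respectively).
Matching residues: Lys2, His25.

2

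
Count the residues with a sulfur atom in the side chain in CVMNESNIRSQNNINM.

Cysteine (C, thiol) and methionine (M, thioether) are the two sulfur-containing amino acids.
Matching residues: C1, M3, M16.

3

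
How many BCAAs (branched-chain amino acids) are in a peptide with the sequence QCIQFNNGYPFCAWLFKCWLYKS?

3

V, L, and I make up the branched-chain aliphatic group.
Matching residues: I3, L15, L20.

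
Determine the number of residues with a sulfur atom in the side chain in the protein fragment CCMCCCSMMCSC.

10

Cysteine (C, thiol) and methionine (M, thioether) are the two sulfur-containing amino acids.
Matching residues: C1, C2, M3, C4, C5, C6, M8, M9, C10, C12.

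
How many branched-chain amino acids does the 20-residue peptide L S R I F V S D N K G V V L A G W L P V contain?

V, L, and I make up the branched-chain aliphatic group.
Matching residues: L1, I4, V6, V12, V13, L14, L18, V20.

8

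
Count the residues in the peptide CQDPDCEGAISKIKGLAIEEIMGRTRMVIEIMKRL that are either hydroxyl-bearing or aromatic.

Hydroxyl-bearing: S, T, Y. Aromatic: F, W, Y.
Hydroxyl-bearing residues here: S11, T25 (2).
Aromatic residues here: none (0).
(Y belongs to both groups, but none appear in this sequence.) Total = 2 + 0 = 2.

2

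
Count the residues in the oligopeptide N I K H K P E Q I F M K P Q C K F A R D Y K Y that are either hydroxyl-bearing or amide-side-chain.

Hydroxyl-bearing: S, T, Y. Amide-side-chain: N, Q.
Hydroxyl-bearing residues here: Y21, Y23 (2).
Amide-side-chain residues here: N1, Q8, Q14 (3).
The two groups share no amino acid, so total = 2 + 3 = 5.

5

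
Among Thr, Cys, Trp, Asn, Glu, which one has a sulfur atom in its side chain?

Cys

The sulfur-bearing residues are cysteine (–SH) and methionine (–S–CH₃).
Of the listed options, only Cys belongs to this group.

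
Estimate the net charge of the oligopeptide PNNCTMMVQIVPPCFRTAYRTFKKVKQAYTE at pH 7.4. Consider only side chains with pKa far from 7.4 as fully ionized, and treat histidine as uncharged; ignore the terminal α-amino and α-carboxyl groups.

+4

The side chains ionized at physiological pH are Lys/Arg (+1) and Asp/Glu (−1); with His treated as neutral, nothing else contributes.
Positive (K, R): R16, R20, K23, K24, K26 → +5.
Negative (D, E): E31 → −1.
Net charge = (+5) + (−1) = +4.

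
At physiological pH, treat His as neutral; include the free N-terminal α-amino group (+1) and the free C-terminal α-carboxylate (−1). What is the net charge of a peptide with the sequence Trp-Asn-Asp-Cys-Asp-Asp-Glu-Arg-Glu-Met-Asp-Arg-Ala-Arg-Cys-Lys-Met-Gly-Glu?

Near pH 7.4, K and R contribute +1 each, D and E contribute −1 each, and every other side chain (His included, as stated) is uncharged.
Positive (K, R): Arg8, Arg12, Arg14, Lys16 → +4.
Negative (D, E): Asp3, Asp5, Asp6, Glu7, Glu9, Asp11, Glu19 → −7.
The N-terminus (+1) and C-terminus (−1) cancel.
Net charge = (+4) + (−7) = −3.

-3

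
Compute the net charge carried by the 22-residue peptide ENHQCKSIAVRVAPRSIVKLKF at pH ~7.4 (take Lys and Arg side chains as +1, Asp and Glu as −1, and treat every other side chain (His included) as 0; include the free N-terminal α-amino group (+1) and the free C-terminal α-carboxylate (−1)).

Positive (K, R): K6, R11, R15, K19, K21 → +5.
Negative (D, E): E1 → −1.
The N-terminus (+1) and C-terminus (−1) cancel.
Net charge = (+5) + (−1) = +4.

+4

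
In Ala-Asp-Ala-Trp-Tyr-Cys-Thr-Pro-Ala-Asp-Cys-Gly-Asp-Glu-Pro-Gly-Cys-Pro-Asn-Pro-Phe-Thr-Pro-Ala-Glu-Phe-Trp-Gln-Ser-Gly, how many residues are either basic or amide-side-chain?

2

Basic: H, K, R. Amide-side-chain: N, Q.
Basic residues here: none (0).
Amide-side-chain residues here: Asn19, Gln28 (2).
The two groups share no amino acid, so total = 0 + 2 = 2.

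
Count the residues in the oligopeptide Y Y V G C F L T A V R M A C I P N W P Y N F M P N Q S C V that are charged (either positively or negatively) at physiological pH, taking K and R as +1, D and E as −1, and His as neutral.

1

Charged side chains at pH ~7.4: K, R (positive); D, E (negative).
Matching residues: R11.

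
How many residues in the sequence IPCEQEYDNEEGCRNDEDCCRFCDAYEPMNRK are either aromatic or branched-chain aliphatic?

4

Aromatic: F, W, Y. Branched-chain aliphatic: I, L, V.
Aromatic residues here: Y7, F22, Y26 (3).
Branched-chain aliphatic residues here: I1 (1).
The two groups share no amino acid, so total = 3 + 1 = 4.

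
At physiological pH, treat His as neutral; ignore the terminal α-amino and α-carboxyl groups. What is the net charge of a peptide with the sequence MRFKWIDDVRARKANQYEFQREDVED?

The side chains ionized at physiological pH are Lys/Arg (+1) and Asp/Glu (−1); with His treated as neutral, nothing else contributes.
Positive (K, R): R2, K4, R10, R12, K13, R21 → +6.
Negative (D, E): D7, D8, E18, E22, D23, E25, D26 → −7.
Net charge = (+6) + (−7) = −1.

-1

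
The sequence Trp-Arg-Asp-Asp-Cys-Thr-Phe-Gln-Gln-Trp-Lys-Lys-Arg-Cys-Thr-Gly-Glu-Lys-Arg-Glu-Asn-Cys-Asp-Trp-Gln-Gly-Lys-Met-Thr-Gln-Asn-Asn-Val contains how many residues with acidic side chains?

5

Aspartate (D) and glutamate (E) have carboxylic-acid side chains and are the acidic amino acids.
Matching residues: Asp3, Asp4, Glu17, Glu20, Asp23.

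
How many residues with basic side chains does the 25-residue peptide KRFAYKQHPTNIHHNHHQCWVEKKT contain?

The basic amino acids are Lys (K), Arg (R), and His (H).
Matching residues: K1, R2, K6, H8, H13, H14, H16, H17, K23, K24.

10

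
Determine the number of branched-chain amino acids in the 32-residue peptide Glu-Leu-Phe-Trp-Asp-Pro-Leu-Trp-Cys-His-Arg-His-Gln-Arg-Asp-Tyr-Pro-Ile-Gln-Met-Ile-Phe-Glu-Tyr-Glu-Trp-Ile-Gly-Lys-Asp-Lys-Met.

5

V, L, and I make up the branched-chain aliphatic group.
Matching residues: Leu2, Leu7, Ile18, Ile21, Ile27.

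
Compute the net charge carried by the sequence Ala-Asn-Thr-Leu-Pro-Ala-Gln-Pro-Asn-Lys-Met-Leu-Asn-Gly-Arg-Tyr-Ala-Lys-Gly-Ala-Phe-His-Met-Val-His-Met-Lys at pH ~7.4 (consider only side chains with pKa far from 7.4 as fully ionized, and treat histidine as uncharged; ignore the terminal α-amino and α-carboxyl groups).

+4

At pH ~7.4 the Lys and Arg side chains are protonated (+1), the Asp and Glu side chains are deprotonated (−1), and with His taken as neutral all other side chains carry no charge.
Positive (K, R): Lys10, Arg15, Lys18, Lys27 → +4.
Negative (D, E): none → −0.
Net charge = (+4) + (−0) = +4.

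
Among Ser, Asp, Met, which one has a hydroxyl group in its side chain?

Ser

The –OH-bearing residues are Ser, Thr (aliphatic alcohols), and Tyr (phenol).
Of the listed options, only Ser belongs to this group.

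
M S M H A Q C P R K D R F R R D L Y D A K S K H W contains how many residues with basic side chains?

The basic amino acids are Lys (K), Arg (R), and His (H).
Matching residues: H4, R9, K10, R12, R14, R15, K21, K23, H24.

9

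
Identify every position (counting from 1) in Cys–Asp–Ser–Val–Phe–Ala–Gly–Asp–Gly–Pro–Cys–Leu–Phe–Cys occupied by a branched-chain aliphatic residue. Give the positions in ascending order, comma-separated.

V, L, and I make up the branched-chain aliphatic group.
Matching residues: Val4, Leu12.

4, 12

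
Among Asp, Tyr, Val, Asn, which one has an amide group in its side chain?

Asn

Asparagine (N) and glutamine (Q) have uncharged amide side chains.
Of the listed options, only Asn belongs to this group.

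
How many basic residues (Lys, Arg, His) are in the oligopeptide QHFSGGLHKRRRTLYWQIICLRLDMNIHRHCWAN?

Matching residues: H2, H8, K9, R10, R11, R12, R22, H28, R29, H30.

10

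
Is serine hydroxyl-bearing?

Yes

S, T, and Y are the three residues with a side-chain hydroxyl.
Serine is in this group.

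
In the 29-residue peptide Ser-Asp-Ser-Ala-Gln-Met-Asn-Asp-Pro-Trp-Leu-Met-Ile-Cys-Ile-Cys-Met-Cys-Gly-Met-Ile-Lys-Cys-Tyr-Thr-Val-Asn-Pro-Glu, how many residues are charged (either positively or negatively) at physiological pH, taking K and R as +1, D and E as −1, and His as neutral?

4

Charged side chains at pH ~7.4: K, R (positive); D, E (negative).
Matching residues: Asp2, Asp8, Lys22, Glu29.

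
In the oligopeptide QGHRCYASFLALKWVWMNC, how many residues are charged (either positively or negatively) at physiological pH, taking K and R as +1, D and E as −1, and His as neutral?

2

Charged side chains at pH ~7.4: K, R (positive); D, E (negative).
Matching residues: R4, K13.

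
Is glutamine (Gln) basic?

No

Lysine (K), arginine (R), and histidine (H) have basic, nitrogen-containing side chains.
Glutamine is not in this group.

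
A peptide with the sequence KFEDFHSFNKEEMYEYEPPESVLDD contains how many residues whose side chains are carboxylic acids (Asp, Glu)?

Matching residues: E3, D4, E11, E12, E15, E17, E20, D24, D25.

9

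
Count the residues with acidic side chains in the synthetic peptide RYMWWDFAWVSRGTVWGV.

Only D (aspartate) and E (glutamate) carry a side-chain carboxylic acid.
Matching residues: D6.

1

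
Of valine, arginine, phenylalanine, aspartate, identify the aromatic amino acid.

phenylalanine

Phenylalanine (F), tryptophan (W), and tyrosine (Y) have aromatic ring side chains.
Of the listed options, only phenylalanine belongs to this group.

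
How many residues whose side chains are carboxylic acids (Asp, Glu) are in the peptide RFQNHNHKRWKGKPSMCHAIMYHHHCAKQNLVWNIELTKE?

2

Matching residues: E36, E40.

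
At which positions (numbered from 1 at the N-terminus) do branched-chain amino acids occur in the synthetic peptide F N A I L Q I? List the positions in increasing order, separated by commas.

4, 5, 7

V, L, and I make up the branched-chain aliphatic group.
Matching residues: I4, L5, I7.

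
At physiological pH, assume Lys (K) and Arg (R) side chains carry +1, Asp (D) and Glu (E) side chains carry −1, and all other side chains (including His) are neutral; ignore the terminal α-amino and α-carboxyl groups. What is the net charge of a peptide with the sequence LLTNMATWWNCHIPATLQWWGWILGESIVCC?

-1

Positive (K, R): none → +0.
Negative (D, E): E26 → −1.
Net charge = (+0) + (−1) = −1.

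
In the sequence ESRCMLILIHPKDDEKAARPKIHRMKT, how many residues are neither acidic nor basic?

Acidic: D, E. Basic: K, R, H. All other residues are neither.
Matching residues: S2, C4, M5, L6, I7, L8, I9, P11, A17, A18, P20, I22, M25, T27.

14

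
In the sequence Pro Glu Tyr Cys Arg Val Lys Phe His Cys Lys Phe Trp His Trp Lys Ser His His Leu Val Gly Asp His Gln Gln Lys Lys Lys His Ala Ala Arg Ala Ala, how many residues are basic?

The basic amino acids are Lys (K), Arg (R), and His (H).
Matching residues: Arg5, Lys7, His9, Lys11, His14, Lys16, His18, His19, His24, Lys27, Lys28, Lys29, His30, Arg33.

14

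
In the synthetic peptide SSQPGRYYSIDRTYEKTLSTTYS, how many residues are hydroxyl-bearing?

13

Serine (S), threonine (T), and tyrosine (Y) each carry a hydroxyl group on the side chain.
Matching residues: S1, S2, Y7, Y8, S9, T13, Y14, T17, S19, T20, T21, Y22, S23.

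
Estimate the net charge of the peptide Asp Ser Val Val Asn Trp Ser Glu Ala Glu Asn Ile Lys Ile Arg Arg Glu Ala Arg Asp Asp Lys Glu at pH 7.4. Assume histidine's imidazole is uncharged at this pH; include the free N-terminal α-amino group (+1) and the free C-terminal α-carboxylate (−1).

At pH ~7.4 the Lys and Arg side chains are protonated (+1), the Asp and Glu side chains are deprotonated (−1), and with His taken as neutral all other side chains carry no charge.
Positive (K, R): Lys13, Arg15, Arg16, Arg19, Lys22 → +5.
Negative (D, E): Asp1, Glu8, Glu10, Glu17, Asp20, Asp21, Glu23 → −7.
The N-terminus (+1) and C-terminus (−1) cancel.
Net charge = (+5) + (−7) = −2.

-2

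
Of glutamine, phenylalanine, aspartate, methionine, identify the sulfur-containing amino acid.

Only Cys (C) and Met (M) have a sulfur atom in the side chain.
Of the listed options, only methionine belongs to this group.

methionine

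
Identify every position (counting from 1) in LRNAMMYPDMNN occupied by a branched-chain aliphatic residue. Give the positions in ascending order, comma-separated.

1

Matching residues: L1.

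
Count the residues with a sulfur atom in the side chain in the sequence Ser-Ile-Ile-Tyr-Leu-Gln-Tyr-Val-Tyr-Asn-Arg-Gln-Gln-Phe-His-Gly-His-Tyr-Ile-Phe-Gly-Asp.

Only Cys (C) and Met (M) have a sulfur atom in the side chain.
None of the 22 residues belong to this group.

0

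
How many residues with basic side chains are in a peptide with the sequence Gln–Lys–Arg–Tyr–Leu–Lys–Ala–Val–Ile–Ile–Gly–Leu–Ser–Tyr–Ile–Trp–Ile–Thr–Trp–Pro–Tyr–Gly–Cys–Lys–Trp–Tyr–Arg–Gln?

5

Lysine (K), arginine (R), and histidine (H) have basic, nitrogen-containing side chains.
Matching residues: Lys2, Arg3, Lys6, Lys24, Arg27.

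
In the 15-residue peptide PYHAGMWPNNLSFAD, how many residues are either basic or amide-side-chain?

Basic: H, K, R. Amide-side-chain: N, Q.
Basic residues here: H3 (1).
Amide-side-chain residues here: N9, N10 (2).
The two groups share no amino acid, so total = 1 + 2 = 3.

3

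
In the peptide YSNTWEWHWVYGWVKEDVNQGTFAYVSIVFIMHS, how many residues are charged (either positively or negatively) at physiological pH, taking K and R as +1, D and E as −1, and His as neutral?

Charged side chains at pH ~7.4: K, R (positive); D, E (negative).
Matching residues: E6, K15, E16, D17.

4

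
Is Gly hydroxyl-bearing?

No

The –OH-bearing residues are Ser, Thr (aliphatic alcohols), and Tyr (phenol).
Glycine is not in this group.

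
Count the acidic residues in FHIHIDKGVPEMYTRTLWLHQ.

The acidic residues are Asp (D) and Glu (E), whose side chains end in a carboxylate group.
Matching residues: D6, E11.

2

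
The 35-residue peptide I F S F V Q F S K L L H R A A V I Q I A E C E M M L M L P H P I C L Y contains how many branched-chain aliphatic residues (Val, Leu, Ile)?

Matching residues: I1, V5, L10, L11, V16, I17, I19, L26, L28, I32, L34.

11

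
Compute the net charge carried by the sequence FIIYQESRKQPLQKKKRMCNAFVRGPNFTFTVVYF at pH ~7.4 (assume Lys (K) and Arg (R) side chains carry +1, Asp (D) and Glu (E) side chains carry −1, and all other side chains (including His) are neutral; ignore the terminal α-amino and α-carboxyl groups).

+6

Positive (K, R): R8, K9, K14, K15, K16, R17, R24 → +7.
Negative (D, E): E6 → −1.
Net charge = (+7) + (−1) = +6.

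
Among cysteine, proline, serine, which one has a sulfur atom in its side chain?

Only Cys (C) and Met (M) have a sulfur atom in the side chain.
Of the listed options, only cysteine belongs to this group.

cysteine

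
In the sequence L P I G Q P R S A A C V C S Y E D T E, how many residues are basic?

K, R, and H are the three residues with basic side chains (ε-amine, guanidinium, and imidazole respectively).
Matching residues: R7.

1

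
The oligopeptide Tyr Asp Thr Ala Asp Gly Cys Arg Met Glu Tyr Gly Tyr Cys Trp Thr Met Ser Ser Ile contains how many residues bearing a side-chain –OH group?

7

Serine (S), threonine (T), and tyrosine (Y) each carry a hydroxyl group on the side chain.
Matching residues: Tyr1, Thr3, Tyr11, Tyr13, Thr16, Ser18, Ser19.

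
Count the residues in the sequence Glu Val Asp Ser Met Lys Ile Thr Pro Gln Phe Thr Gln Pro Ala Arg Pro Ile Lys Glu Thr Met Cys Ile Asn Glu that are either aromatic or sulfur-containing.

Aromatic: F, W, Y. Sulfur-containing: C, M.
Aromatic residues here: Phe11 (1).
Sulfur-containing residues here: Met5, Met22, Cys23 (3).
The two groups share no amino acid, so total = 1 + 3 = 4.

4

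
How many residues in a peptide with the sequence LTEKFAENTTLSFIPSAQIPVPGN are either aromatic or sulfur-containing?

2

Aromatic: F, W, Y. Sulfur-containing: C, M.
Aromatic residues here: F5, F13 (2).
Sulfur-containing residues here: none (0).
The two groups share no amino acid, so total = 2 + 0 = 2.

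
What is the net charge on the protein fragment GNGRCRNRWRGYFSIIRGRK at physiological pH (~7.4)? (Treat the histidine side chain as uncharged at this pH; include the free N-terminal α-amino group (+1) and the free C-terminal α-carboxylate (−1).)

Near pH 7.4, K and R contribute +1 each, D and E contribute −1 each, and every other side chain (His included, as stated) is uncharged.
Positive (K, R): R4, R6, R8, R10, R17, R19, K20 → +7.
Negative (D, E): none → −0.
The N-terminus (+1) and C-terminus (−1) cancel.
Net charge = (+7) + (−0) = +7.

+7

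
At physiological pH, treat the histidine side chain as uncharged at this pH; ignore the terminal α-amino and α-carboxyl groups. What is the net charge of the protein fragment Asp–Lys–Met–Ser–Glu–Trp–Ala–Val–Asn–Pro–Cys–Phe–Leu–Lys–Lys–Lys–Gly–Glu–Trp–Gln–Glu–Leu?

Near pH 7.4, K and R contribute +1 each, D and E contribute −1 each, and every other side chain (His included, as stated) is uncharged.
Positive (K, R): Lys2, Lys14, Lys15, Lys16 → +4.
Negative (D, E): Asp1, Glu5, Glu18, Glu21 → −4.
Net charge = (+4) + (−4) = 0.

0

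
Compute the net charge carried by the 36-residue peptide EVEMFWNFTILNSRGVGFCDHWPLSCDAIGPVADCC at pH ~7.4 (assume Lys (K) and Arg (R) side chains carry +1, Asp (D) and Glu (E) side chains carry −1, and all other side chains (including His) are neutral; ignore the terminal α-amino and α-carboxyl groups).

Positive (K, R): R14 → +1.
Negative (D, E): E1, E3, D20, D27, D34 → −5.
Net charge = (+1) + (−5) = −4.

-4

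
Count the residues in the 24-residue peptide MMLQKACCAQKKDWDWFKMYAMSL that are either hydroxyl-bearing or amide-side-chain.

Hydroxyl-bearing: S, T, Y. Amide-side-chain: N, Q.
Hydroxyl-bearing residues here: Y20, S23 (2).
Amide-side-chain residues here: Q4, Q10 (2).
The two groups share no amino acid, so total = 2 + 2 = 4.

4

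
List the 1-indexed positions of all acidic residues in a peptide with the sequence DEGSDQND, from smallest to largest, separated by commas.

1, 2, 5, 8

The acidic residues are Asp (D) and Glu (E), whose side chains end in a carboxylate group.
Matching residues: D1, E2, D5, D8.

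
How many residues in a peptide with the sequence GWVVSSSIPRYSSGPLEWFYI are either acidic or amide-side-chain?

1

Acidic: D, E. Amide-side-chain: N, Q.
Acidic residues here: E17 (1).
Amide-side-chain residues here: none (0).
The two groups share no amino acid, so total = 1 + 0 = 1.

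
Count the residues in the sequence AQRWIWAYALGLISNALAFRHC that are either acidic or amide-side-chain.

Acidic: D, E. Amide-side-chain: N, Q.
Acidic residues here: none (0).
Amide-side-chain residues here: Q2, N15 (2).
The two groups share no amino acid, so total = 0 + 2 = 2.

2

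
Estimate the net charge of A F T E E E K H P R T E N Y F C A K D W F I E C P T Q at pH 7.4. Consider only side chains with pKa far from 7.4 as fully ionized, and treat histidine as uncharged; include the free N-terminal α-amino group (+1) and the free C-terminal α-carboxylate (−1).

Near pH 7.4, K and R contribute +1 each, D and E contribute −1 each, and every other side chain (His included, as stated) is uncharged.
Positive (K, R): K7, R10, K18 → +3.
Negative (D, E): E4, E5, E6, E12, D19, E23 → −6.
The N-terminus (+1) and C-terminus (−1) cancel.
Net charge = (+3) + (−6) = −3.

-3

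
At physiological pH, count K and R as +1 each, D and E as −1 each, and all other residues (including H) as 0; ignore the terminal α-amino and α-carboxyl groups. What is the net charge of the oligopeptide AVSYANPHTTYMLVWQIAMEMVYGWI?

-1

Positive (K, R): none → +0.
Negative (D, E): E20 → −1.
Net charge = (+0) + (−1) = −1.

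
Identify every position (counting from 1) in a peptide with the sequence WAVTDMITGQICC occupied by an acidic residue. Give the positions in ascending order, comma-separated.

The acidic residues are Asp (D) and Glu (E), whose side chains end in a carboxylate group.
Matching residues: D5.

5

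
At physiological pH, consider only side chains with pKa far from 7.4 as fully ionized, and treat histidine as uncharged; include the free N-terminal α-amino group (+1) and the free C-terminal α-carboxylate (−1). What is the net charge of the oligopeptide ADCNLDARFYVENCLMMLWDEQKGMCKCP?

Near pH 7.4, K and R contribute +1 each, D and E contribute −1 each, and every other side chain (His included, as stated) is uncharged.
Positive (K, R): R8, K23, K27 → +3.
Negative (D, E): D2, D6, E12, D20, E21 → −5.
The N-terminus (+1) and C-terminus (−1) cancel.
Net charge = (+3) + (−5) = −2.

-2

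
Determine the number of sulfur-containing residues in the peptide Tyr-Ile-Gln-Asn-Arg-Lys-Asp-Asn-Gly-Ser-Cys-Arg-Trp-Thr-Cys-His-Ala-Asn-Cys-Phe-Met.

4

Cysteine (C, thiol) and methionine (M, thioether) are the two sulfur-containing amino acids.
Matching residues: Cys11, Cys15, Cys19, Met21.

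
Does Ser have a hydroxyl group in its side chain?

Yes

Serine (S), threonine (T), and tyrosine (Y) each carry a hydroxyl group on the side chain.
Serine is in this group.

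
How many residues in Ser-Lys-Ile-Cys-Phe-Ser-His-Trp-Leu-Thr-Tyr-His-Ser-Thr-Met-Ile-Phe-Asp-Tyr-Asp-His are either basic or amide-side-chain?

Basic: H, K, R. Amide-side-chain: N, Q.
Basic residues here: Lys2, His7, His12, His21 (4).
Amide-side-chain residues here: none (0).
The two groups share no amino acid, so total = 4 + 0 = 4.

4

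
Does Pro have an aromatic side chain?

No

The aromatic amino acids are Phe (F, benzyl), Trp (W, indole), and Tyr (Y, phenol).
Proline is not in this group.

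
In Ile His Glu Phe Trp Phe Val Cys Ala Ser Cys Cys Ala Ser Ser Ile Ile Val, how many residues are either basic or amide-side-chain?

1

Basic: H, K, R. Amide-side-chain: N, Q.
Basic residues here: His2 (1).
Amide-side-chain residues here: none (0).
The two groups share no amino acid, so total = 1 + 0 = 1.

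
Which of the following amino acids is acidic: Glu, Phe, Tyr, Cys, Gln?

Aspartate (D) and glutamate (E) have carboxylic-acid side chains and are the acidic amino acids.
Of the listed options, only Glu belongs to this group.

Glu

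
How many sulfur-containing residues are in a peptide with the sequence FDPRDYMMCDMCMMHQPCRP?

8

The sulfur-bearing residues are cysteine (–SH) and methionine (–S–CH₃).
Matching residues: M7, M8, C9, M11, C12, M13, M14, C18.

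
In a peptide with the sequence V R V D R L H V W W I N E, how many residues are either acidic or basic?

Acidic: D, E. Basic: H, K, R.
Acidic residues here: D4, E13 (2).
Basic residues here: R2, R5, H7 (3).
The two groups share no amino acid, so total = 2 + 3 = 5.

5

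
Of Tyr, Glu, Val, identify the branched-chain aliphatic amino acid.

The BCAAs are Val, Leu, and Ile — aliphatic side chains with a branch point.
Of the listed options, only Val belongs to this group.

Val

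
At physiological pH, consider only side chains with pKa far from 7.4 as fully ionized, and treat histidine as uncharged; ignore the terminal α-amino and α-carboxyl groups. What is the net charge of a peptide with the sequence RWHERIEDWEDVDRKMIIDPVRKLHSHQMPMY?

Near pH 7.4, K and R contribute +1 each, D and E contribute −1 each, and every other side chain (His included, as stated) is uncharged.
Positive (K, R): R1, R5, R14, K15, R22, K23 → +6.
Negative (D, E): E4, E7, D8, E10, D11, D13, D19 → −7.
Net charge = (+6) + (−7) = −1.

-1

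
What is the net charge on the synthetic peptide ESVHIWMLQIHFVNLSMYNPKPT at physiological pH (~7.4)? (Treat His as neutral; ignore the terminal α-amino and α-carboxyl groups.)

0

Near pH 7.4, K and R contribute +1 each, D and E contribute −1 each, and every other side chain (His included, as stated) is uncharged.
Positive (K, R): K21 → +1.
Negative (D, E): E1 → −1.
Net charge = (+1) + (−1) = 0.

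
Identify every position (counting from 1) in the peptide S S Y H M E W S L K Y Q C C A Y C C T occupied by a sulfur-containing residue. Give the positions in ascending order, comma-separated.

5, 13, 14, 17, 18

The sulfur-bearing residues are cysteine (–SH) and methionine (–S–CH₃).
Matching residues: M5, C13, C14, C17, C18.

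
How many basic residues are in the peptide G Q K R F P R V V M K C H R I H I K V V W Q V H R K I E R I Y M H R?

14

K, R, and H are the three residues with basic side chains (ε-amine, guanidinium, and imidazole respectively).
Matching residues: K3, R4, R7, K11, H13, R14, H16, K18, H24, R25, K26, R29, H33, R34.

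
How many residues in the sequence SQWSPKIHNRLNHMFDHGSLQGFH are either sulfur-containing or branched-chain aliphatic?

Sulfur-containing: C, M. Branched-chain aliphatic: I, L, V.
Sulfur-containing residues here: M14 (1).
Branched-chain aliphatic residues here: I7, L11, L20 (3).
The two groups share no amino acid, so total = 1 + 3 = 4.

4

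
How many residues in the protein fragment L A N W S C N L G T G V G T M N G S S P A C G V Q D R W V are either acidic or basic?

2

Acidic: D, E. Basic: H, K, R.
Acidic residues here: D26 (1).
Basic residues here: R27 (1).
The two groups share no amino acid, so total = 1 + 1 = 2.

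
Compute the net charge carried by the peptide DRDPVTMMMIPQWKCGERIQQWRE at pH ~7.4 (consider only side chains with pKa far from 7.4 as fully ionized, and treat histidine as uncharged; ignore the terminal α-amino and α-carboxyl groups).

The side chains ionized at physiological pH are Lys/Arg (+1) and Asp/Glu (−1); with His treated as neutral, nothing else contributes.
Positive (K, R): R2, K14, R18, R23 → +4.
Negative (D, E): D1, D3, E17, E24 → −4.
Net charge = (+4) + (−4) = 0.

0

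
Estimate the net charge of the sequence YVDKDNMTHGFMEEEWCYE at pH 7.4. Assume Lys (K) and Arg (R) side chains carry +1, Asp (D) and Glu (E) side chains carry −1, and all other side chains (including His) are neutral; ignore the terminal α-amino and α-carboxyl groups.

-5

Positive (K, R): K4 → +1.
Negative (D, E): D3, D5, E13, E14, E15, E19 → −6.
Net charge = (+1) + (−6) = −5.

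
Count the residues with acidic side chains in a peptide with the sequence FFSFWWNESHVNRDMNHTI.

2

Aspartate (D) and glutamate (E) have carboxylic-acid side chains and are the acidic amino acids.
Matching residues: E8, D14.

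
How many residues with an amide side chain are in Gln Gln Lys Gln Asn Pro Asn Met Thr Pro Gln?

The amide-side-chain residues are Asn (N) and Gln (Q).
Matching residues: Gln1, Gln2, Gln4, Asn5, Asn7, Gln11.

6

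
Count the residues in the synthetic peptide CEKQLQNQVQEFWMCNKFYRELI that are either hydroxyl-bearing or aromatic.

4

Hydroxyl-bearing: S, T, Y. Aromatic: F, W, Y.
Hydroxyl-bearing residues here: Y19 (1).
Aromatic residues here: F12, W13, F18, Y19 (4).
Y is in both groups, so the 1 Y residue must not be double-counted.
Total = 1 + 4 − 1 = 4.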